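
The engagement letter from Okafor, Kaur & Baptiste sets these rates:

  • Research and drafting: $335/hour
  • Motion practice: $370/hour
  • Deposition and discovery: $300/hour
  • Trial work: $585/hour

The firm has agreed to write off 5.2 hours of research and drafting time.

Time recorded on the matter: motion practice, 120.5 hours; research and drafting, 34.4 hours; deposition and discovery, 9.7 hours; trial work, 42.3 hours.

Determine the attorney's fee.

$82,022.50

Research and drafting: 34.4 × $335 = $11,524.00
Motion practice: 120.5 × $370 = $44,585.00
Deposition and discovery: 9.7 × $300 = $2,910.00
Trial work: 42.3 × $585 = $24,745.50
Subtotal: $83,764.50
Write-off: 5.2 × $335 = $1,742.00
Total: $83,764.50 − $1,742.00 = $82,022.50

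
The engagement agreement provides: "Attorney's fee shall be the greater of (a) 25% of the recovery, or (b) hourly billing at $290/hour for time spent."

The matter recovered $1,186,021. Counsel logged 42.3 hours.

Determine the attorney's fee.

$296,505.25

(a) 25% of $1,186,021 = $296,505.25
(b) 42.3 × $290 = $12,267.00
The greater is (a): $296,505.25.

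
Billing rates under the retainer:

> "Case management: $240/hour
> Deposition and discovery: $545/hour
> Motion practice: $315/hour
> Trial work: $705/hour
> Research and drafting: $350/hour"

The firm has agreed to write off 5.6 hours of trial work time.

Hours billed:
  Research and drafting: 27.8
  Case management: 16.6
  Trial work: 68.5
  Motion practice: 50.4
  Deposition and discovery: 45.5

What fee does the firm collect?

Case management: 16.6 × $240 = $3,984.00
Deposition and discovery: 45.5 × $545 = $24,797.50
Motion practice: 50.4 × $315 = $15,876.00
Trial work: 68.5 × $705 = $48,292.50
Research and drafting: 27.8 × $350 = $9,730.00
Subtotal: $102,680.00
Write-off: 5.6 × $705 = $3,948.00
Total: $102,680.00 − $3,948.00 = $98,732.00

$98,732.00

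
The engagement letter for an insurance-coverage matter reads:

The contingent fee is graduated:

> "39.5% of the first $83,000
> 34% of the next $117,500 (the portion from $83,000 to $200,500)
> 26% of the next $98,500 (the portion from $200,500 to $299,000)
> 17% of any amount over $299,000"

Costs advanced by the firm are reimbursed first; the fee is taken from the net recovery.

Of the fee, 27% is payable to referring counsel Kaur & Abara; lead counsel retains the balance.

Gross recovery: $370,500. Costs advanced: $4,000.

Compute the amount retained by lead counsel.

$80,168.60

Fee base (net of costs): $370,500 − $4,000 = $366,500
First $83,000 at 39.5% = $32,785.00
Next $117,500 at 34% = $39,950.00
Next $98,500 at 26% = $25,610.00
Remaining $67,500 at 17% = $11,475.00
Fee: $32,785.00 + $39,950.00 + $25,610.00 + $11,475.00 = $109,820.00
Referral share: 27% of $109,820.00 = $29,651.40; lead counsel retains $109,820.00 − $29,651.40 = $80,168.60.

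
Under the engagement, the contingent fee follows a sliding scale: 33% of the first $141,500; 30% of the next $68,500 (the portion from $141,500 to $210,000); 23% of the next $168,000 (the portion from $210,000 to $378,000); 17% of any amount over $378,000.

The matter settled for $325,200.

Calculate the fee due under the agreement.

$93,741.00

First $141,500 at 33% = $46,695.00
Next $68,500 at 30% = $20,550.00
Remaining $115,200 at 23% = $26,496.00
Fee: $46,695.00 + $20,550.00 + $26,496.00 = $93,741.00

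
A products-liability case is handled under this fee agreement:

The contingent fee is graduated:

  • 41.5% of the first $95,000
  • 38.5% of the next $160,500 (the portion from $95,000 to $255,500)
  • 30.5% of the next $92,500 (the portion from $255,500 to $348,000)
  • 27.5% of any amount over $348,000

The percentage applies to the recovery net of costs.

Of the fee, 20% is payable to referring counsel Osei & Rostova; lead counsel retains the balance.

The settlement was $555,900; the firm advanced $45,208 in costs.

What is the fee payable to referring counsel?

$34,834.06

Fee base (net of costs): $555,900 − $45,208 = $510,692
First $95,000 at 41.5% = $39,425.00
Next $160,500 at 38.5% = $61,792.50
Next $92,500 at 30.5% = $28,212.50
Remaining $162,692 at 27.5% = $44,740.30
Fee: $39,425.00 + $61,792.50 + $28,212.50 + $44,740.30 = $174,170.30
Referral share: 20% of $174,170.30 = $34,834.06; lead counsel retains $174,170.30 − $34,834.06 = $139,336.24.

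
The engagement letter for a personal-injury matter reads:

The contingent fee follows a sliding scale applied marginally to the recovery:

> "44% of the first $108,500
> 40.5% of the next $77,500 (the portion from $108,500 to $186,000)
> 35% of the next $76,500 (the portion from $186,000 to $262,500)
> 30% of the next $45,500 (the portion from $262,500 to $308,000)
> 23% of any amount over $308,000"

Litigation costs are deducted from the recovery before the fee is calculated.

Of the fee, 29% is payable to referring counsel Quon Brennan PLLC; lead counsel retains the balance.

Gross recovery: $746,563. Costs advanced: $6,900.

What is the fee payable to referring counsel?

$63,462.15

Fee base (net of costs): $746,563 − $6,900 = $739,663
First $108,500 at 44% = $47,740.00
Next $77,500 at 40.5% = $31,387.50
Next $76,500 at 35% = $26,775.00
Next $45,500 at 30% = $13,650.00
Remaining $431,663 at 23% = $99,282.49
Fee: $47,740.00 + $31,387.50 + $26,775.00 + $13,650.00 + $99,282.49 = $218,834.99
Referral share: 29% of $218,834.99 = $63,462.15; lead counsel retains $218,834.99 − $63,462.15 = $155,372.84.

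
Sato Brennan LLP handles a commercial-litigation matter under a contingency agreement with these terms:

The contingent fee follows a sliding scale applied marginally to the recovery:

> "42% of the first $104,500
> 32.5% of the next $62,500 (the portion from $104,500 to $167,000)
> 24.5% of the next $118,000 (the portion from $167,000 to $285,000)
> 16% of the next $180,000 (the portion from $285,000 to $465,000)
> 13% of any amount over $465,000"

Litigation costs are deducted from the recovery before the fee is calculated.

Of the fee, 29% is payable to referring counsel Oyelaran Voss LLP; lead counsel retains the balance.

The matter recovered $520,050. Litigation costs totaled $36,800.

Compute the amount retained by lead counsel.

Fee base (net of costs): $520,050 − $36,800 = $483,250
First $104,500 at 42% = $43,890.00
Next $62,500 at 32.5% = $20,312.50
Next $118,000 at 24.5% = $28,910.00
Next $180,000 at 16% = $28,800.00
Remaining $18,250 at 13% = $2,372.50
Fee: $43,890.00 + $20,312.50 + $28,910.00 + $28,800.00 + $2,372.50 = $124,285.00
Referral share: 29% of $124,285.00 = $36,042.65; lead counsel retains $124,285.00 − $36,042.65 = $88,242.35.

$88,242.35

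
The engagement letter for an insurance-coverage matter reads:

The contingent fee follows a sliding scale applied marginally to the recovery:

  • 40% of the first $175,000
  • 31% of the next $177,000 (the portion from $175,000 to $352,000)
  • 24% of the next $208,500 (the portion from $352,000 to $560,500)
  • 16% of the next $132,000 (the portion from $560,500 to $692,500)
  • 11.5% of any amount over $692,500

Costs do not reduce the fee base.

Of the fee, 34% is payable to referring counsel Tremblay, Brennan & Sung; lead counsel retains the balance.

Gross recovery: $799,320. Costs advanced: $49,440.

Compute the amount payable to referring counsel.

Fee base is the gross recovery, $799,320; costs are reimbursed separately.
First $175,000 at 40% = $70,000.00
Next $177,000 at 31% = $54,870.00
Next $208,500 at 24% = $50,040.00
Next $132,000 at 16% = $21,120.00
Remaining $106,820 at 11.5% = $12,284.30
Fee: $70,000.00 + $54,870.00 + $50,040.00 + $21,120.00 + $12,284.30 = $208,314.30
Referral share: 34% of $208,314.30 = $70,826.86; lead counsel retains $208,314.30 − $70,826.86 = $137,487.44.

$70,826.86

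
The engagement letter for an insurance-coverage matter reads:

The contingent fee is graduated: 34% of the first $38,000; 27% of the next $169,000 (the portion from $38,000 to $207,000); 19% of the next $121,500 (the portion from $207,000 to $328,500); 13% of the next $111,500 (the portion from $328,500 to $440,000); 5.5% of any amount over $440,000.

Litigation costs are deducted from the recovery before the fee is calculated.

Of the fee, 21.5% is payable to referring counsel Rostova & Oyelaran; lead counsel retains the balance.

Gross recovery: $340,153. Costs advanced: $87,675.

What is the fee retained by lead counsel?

Fee base (net of costs): $340,153 − $87,675 = $252,478
First $38,000 at 34% = $12,920.00
Next $169,000 at 27% = $45,630.00
Remaining $45,478 at 19% = $8,640.82
Fee: $12,920.00 + $45,630.00 + $8,640.82 = $67,190.82
Referral share: 21.5% of $67,190.82 = $14,446.03; lead counsel retains $67,190.82 − $14,446.03 = $52,744.79.

$52,744.79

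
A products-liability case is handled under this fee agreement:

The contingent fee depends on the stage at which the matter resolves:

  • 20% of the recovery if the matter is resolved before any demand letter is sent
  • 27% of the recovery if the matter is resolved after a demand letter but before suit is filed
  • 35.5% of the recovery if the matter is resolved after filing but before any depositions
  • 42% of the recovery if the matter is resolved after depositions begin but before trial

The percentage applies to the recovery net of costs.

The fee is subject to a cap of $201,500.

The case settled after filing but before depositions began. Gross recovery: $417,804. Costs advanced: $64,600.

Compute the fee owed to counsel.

$125,387.42

Fee base (net of costs): $417,804 − $64,600 = $353,204
The matter settled after filing but before depositions began, so the 35.5% rate applies.
$353,204 × 35.5% = $125,387.42
$125,387.42 is under the $201,500 cap.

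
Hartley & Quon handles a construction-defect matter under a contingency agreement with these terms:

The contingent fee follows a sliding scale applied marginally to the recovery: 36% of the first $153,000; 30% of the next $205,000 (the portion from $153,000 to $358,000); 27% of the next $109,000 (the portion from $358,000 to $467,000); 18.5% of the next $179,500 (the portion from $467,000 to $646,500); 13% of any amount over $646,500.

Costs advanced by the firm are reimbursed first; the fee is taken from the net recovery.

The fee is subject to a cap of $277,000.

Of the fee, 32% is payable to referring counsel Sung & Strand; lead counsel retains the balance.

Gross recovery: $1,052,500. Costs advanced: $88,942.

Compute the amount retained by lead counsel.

$149,895.83

Fee base (net of costs): $1,052,500 − $88,942 = $963,558
First $153,000 at 36% = $55,080.00
Next $205,000 at 30% = $61,500.00
Next $109,000 at 27% = $29,430.00
Next $179,500 at 18.5% = $33,207.50
Remaining $317,058 at 13% = $41,217.54
Fee: $55,080.00 + $61,500.00 + $29,430.00 + $33,207.50 + $41,217.54 = $220,435.04
$220,435.04 is under the $277,000 cap.
Referral share: 32% of $220,435.04 = $70,539.21; lead counsel retains $220,435.04 − $70,539.21 = $149,895.83.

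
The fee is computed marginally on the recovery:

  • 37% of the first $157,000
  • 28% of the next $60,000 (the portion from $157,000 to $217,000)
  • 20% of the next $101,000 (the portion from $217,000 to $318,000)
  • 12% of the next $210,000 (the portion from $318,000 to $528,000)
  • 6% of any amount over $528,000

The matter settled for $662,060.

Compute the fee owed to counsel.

$128,333.60

First $157,000 at 37% = $58,090.00
Next $60,000 at 28% = $16,800.00
Next $101,000 at 20% = $20,200.00
Next $210,000 at 12% = $25,200.00
Remaining $134,060 at 6% = $8,043.60
Fee: $58,090.00 + $16,800.00 + $20,200.00 + $25,200.00 + $8,043.60 = $128,333.60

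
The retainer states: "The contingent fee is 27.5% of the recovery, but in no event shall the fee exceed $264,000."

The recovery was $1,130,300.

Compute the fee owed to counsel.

27.5% of $1,130,300 = $310,832.50
That exceeds the $264,000 cap, so the fee is capped at $264,000.

$264,000.00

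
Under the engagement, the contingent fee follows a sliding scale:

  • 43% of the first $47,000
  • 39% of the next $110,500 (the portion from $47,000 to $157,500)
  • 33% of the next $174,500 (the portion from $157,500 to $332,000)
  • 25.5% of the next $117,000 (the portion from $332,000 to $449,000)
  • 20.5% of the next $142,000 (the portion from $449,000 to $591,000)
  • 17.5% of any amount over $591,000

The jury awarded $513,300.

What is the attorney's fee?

First $47,000 at 43% = $20,210.00
Next $110,500 at 39% = $43,095.00
Next $174,500 at 33% = $57,585.00
Next $117,000 at 25.5% = $29,835.00
Remaining $64,300 at 20.5% = $13,181.50
Fee: $20,210.00 + $43,095.00 + $57,585.00 + $29,835.00 + $13,181.50 = $163,906.50

$163,906.50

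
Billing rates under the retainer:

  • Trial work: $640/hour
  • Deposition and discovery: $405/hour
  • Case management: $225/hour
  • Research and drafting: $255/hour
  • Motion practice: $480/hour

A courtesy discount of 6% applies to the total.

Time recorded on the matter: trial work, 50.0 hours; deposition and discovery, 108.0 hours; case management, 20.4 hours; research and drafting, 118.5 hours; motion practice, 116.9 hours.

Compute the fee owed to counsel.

$156,659.93

Trial work: 50.0 × $640 = $32,000.00
Deposition and discovery: 108.0 × $405 = $43,740.00
Case management: 20.4 × $225 = $4,590.00
Research and drafting: 118.5 × $255 = $30,217.50
Motion practice: 116.9 × $480 = $56,112.00
Subtotal: $166,659.50
Less 6% discount: −$9,999.57
Total: $166,659.50 − $9,999.57 = $156,659.93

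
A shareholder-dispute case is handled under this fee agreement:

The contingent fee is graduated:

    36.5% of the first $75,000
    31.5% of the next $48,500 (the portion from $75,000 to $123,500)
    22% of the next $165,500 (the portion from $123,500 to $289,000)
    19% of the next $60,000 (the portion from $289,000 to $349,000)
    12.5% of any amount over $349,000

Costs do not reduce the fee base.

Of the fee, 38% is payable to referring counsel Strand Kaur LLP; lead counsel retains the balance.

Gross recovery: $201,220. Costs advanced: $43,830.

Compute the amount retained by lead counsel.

$37,045.56

Fee base is the gross recovery, $201,220; costs are reimbursed separately.
First $75,000 at 36.5% = $27,375.00
Next $48,500 at 31.5% = $15,277.50
Remaining $77,720 at 22% = $17,098.40
Fee: $27,375.00 + $15,277.50 + $17,098.40 = $59,750.90
Referral share: 38% of $59,750.90 = $22,705.34; lead counsel retains $59,750.90 − $22,705.34 = $37,045.56.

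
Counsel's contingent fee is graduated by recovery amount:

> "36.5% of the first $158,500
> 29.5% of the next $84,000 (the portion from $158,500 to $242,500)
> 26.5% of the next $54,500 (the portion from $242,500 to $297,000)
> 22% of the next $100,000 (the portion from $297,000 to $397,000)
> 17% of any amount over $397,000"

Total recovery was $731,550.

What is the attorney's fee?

$175,948.50

First $158,500 at 36.5% = $57,852.50
Next $84,000 at 29.5% = $24,780.00
Next $54,500 at 26.5% = $14,442.50
Next $100,000 at 22% = $22,000.00
Remaining $334,550 at 17% = $56,873.50
Fee: $57,852.50 + $24,780.00 + $14,442.50 + $22,000.00 + $56,873.50 = $175,948.50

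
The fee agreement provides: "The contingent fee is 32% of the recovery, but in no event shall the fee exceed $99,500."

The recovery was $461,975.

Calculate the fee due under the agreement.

$99,500.00

32% of $461,975 = $147,832.00
That exceeds the $99,500 cap, so the fee is capped at $99,500.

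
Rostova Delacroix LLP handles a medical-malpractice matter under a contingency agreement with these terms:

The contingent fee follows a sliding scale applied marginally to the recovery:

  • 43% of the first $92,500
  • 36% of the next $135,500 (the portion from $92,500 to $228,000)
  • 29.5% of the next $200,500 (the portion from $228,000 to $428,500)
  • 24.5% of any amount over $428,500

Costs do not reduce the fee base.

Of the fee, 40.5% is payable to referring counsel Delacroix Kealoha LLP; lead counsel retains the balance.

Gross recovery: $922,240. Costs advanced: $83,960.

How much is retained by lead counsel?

Fee base is the gross recovery, $922,240; costs are reimbursed separately.
First $92,500 at 43% = $39,775.00
Next $135,500 at 36% = $48,780.00
Next $200,500 at 29.5% = $59,147.50
Remaining $493,740 at 24.5% = $120,966.30
Fee: $39,775.00 + $48,780.00 + $59,147.50 + $120,966.30 = $268,668.80
Referral share: 40.5% of $268,668.80 = $108,810.86; lead counsel retains $268,668.80 − $108,810.86 = $159,857.94.

$159,857.94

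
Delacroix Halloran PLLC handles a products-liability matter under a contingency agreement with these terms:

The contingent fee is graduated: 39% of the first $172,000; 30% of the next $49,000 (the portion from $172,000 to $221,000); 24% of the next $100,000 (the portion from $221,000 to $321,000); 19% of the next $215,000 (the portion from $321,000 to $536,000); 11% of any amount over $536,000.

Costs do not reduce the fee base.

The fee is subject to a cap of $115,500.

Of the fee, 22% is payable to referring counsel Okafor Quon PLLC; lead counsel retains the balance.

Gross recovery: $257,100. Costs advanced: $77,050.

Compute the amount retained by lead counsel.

$70,546.32

Fee base is the gross recovery, $257,100; costs are reimbursed separately.
First $172,000 at 39% = $67,080.00
Next $49,000 at 30% = $14,700.00
Remaining $36,100 at 24% = $8,664.00
Fee: $67,080.00 + $14,700.00 + $8,664.00 = $90,444.00
$90,444.00 is under the $115,500 cap.
Referral share: 22% of $90,444.00 = $19,897.68; lead counsel retains $90,444.00 − $19,897.68 = $70,546.32.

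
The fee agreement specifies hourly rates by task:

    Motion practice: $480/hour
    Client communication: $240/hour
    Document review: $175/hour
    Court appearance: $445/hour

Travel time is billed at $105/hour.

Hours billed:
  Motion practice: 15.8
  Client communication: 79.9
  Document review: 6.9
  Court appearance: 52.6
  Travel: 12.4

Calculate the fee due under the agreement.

$52,676.50

Motion practice: 15.8 × $480 = $7,584.00
Client communication: 79.9 × $240 = $19,176.00
Document review: 6.9 × $175 = $1,207.50
Court appearance: 52.6 × $445 = $23,407.00
Subtotal: $7,584.00 + $19,176.00 + $1,207.50 + $23,407.00 = $51,374.50
Travel: 12.4 × $105 = $1,302.00
Total: $51,374.50 + $1,302.00 = $52,676.50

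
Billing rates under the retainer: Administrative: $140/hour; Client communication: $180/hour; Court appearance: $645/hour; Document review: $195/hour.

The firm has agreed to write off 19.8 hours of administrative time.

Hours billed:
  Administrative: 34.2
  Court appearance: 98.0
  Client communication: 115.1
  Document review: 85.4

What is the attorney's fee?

$102,597.00

Administrative: 34.2 × $140 = $4,788.00
Client communication: 115.1 × $180 = $20,718.00
Court appearance: 98.0 × $645 = $63,210.00
Document review: 85.4 × $195 = $16,653.00
Subtotal: $105,369.00
Write-off: 19.8 × $140 = $2,772.00
Total: $105,369.00 − $2,772.00 = $102,597.00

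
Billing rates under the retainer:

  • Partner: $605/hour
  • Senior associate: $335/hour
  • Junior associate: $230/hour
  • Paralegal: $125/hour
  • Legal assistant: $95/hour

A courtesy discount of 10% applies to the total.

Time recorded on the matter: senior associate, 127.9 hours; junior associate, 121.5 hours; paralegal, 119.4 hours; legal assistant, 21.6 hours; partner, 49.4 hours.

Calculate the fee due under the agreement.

Partner: 49.4 × $605 = $29,887.00
Senior associate: 127.9 × $335 = $42,846.50
Junior associate: 121.5 × $230 = $27,945.00
Paralegal: 119.4 × $125 = $14,925.00
Legal assistant: 21.6 × $95 = $2,052.00
Subtotal: $117,655.50
Less 10% discount: −$11,765.55
Total: $117,655.50 − $11,765.55 = $105,889.95

$105,889.95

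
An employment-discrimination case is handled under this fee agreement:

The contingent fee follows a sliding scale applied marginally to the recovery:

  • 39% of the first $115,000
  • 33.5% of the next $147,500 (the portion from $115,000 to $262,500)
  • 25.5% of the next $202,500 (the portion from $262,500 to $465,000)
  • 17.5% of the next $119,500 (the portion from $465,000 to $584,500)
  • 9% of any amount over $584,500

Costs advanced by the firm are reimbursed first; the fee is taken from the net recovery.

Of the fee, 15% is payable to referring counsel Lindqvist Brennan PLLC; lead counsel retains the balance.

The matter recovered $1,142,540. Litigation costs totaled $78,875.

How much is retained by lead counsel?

$178,446.75

Fee base (net of costs): $1,142,540 − $78,875 = $1,063,665
First $115,000 at 39% = $44,850.00
Next $147,500 at 33.5% = $49,412.50
Next $202,500 at 25.5% = $51,637.50
Next $119,500 at 17.5% = $20,912.50
Remaining $479,165 at 9% = $43,124.85
Fee: $44,850.00 + $49,412.50 + $51,637.50 + $20,912.50 + $43,124.85 = $209,937.35
Referral share: 15% of $209,937.35 = $31,490.60; lead counsel retains $209,937.35 − $31,490.60 = $178,446.75.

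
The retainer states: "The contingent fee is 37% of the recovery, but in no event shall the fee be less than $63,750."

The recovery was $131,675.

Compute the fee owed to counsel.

$63,750.00

37% of $131,675 = $48,719.75
That is below the $63,750 minimum, so the minimum applies.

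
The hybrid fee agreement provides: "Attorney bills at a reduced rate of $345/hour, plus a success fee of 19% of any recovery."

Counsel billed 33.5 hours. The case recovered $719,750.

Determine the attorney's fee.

Hourly: 33.5 × $345 = $11,557.50
Success fee: 19% of $719,750 = $136,752.50
Total: $11,557.50 + $136,752.50 = $148,310.00

$148,310.00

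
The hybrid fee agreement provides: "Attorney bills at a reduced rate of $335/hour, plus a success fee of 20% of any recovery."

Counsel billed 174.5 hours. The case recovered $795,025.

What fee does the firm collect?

Hourly: 174.5 × $335 = $58,457.50
Success fee: 20% of $795,025 = $159,005.00
Total: $58,457.50 + $159,005.00 = $217,462.50

$217,462.50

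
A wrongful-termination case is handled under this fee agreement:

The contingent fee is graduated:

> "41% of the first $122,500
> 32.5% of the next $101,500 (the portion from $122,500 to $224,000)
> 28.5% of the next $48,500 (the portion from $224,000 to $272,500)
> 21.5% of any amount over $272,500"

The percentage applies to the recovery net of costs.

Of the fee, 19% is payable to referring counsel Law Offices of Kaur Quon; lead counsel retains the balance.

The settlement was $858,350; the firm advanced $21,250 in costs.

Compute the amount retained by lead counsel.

Fee base (net of costs): $858,350 − $21,250 = $837,100
First $122,500 at 41% = $50,225.00
Next $101,500 at 32.5% = $32,987.50
Next $48,500 at 28.5% = $13,822.50
Remaining $564,600 at 21.5% = $121,389.00
Fee: $50,225.00 + $32,987.50 + $13,822.50 + $121,389.00 = $218,424.00
Referral share: 19% of $218,424.00 = $41,500.56; lead counsel retains $218,424.00 − $41,500.56 = $176,923.44.

$176,923.44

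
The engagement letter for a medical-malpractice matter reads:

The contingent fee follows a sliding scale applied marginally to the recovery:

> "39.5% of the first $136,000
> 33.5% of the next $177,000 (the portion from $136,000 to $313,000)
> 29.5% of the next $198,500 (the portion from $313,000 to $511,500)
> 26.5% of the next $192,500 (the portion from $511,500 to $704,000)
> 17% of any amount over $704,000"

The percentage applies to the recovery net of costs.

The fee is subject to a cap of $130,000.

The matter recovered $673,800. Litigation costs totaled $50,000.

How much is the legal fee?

$130,000.00

Fee base (net of costs): $673,800 − $50,000 = $623,800
First $136,000 at 39.5% = $53,720.00
Next $177,000 at 33.5% = $59,295.00
Next $198,500 at 29.5% = $58,557.50
Remaining $112,300 at 26.5% = $29,759.50
Fee: $53,720.00 + $59,295.00 + $58,557.50 + $29,759.50 = $201,332.00
$201,332.00 exceeds the $130,000 cap, so the fee is capped at $130,000.00.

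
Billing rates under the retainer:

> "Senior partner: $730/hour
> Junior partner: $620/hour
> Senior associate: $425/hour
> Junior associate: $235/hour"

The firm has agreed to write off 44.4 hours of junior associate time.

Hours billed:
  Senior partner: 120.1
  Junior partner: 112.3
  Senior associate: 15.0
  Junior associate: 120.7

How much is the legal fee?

Senior partner: 120.1 × $730 = $87,673.00
Junior partner: 112.3 × $620 = $69,626.00
Senior associate: 15.0 × $425 = $6,375.00
Junior associate: 120.7 × $235 = $28,364.50
Subtotal: $192,038.50
Write-off: 44.4 × $235 = $10,434.00
Total: $192,038.50 − $10,434.00 = $181,604.50

$181,604.50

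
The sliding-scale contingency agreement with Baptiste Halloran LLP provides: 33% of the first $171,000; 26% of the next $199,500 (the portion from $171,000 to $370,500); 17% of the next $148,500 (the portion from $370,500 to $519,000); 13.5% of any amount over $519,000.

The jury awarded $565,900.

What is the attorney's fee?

First $171,000 at 33% = $56,430.00
Next $199,500 at 26% = $51,870.00
Next $148,500 at 17% = $25,245.00
Remaining $46,900 at 13.5% = $6,331.50
Fee: $56,430.00 + $51,870.00 + $25,245.00 + $6,331.50 = $139,876.50

$139,876.50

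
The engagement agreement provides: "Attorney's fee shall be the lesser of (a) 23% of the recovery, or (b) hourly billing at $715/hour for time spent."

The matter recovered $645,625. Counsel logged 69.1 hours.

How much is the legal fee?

(a) 23% of $645,625 = $148,493.75
(b) 69.1 × $715 = $49,406.50
The lesser is (b): $49,406.50.

$49,406.50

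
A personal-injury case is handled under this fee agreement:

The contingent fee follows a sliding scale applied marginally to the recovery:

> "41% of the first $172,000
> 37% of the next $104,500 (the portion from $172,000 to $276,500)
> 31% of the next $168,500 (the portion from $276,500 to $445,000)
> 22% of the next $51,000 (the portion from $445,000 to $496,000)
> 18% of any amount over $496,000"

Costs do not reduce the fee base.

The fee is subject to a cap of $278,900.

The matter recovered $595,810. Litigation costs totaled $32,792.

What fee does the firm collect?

Fee base is the gross recovery, $595,810; costs are reimbursed separately.
First $172,000 at 41% = $70,520.00
Next $104,500 at 37% = $38,665.00
Next $168,500 at 31% = $52,235.00
Next $51,000 at 22% = $11,220.00
Remaining $99,810 at 18% = $17,965.80
Fee: $70,520.00 + $38,665.00 + $52,235.00 + $11,220.00 + $17,965.80 = $190,605.80
$190,605.80 is under the $278,900 cap.

$190,605.80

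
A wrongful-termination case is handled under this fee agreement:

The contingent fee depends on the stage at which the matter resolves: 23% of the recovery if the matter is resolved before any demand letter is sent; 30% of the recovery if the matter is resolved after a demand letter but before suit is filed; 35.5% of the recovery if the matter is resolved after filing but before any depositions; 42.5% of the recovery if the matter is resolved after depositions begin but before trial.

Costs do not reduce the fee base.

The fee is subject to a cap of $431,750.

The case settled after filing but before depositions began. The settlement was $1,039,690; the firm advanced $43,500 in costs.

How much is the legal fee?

$369,089.95

Fee base is the gross recovery, $1,039,690; costs are reimbursed separately.
The matter settled after filing but before depositions began, so the 35.5% rate applies.
$1,039,690 × 35.5% = $369,089.95
$369,089.95 is under the $431,750 cap.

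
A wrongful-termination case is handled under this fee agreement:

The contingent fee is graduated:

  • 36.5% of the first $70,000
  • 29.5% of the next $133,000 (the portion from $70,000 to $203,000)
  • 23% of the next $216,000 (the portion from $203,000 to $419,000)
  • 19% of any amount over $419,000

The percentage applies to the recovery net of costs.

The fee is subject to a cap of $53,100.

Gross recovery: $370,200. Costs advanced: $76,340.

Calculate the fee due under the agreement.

$53,100.00

Fee base (net of costs): $370,200 − $76,340 = $293,860
First $70,000 at 36.5% = $25,550.00
Next $133,000 at 29.5% = $39,235.00
Remaining $90,860 at 23% = $20,897.80
Fee: $25,550.00 + $39,235.00 + $20,897.80 = $85,682.80
$85,682.80 exceeds the $53,100 cap, so the fee is capped at $53,100.00.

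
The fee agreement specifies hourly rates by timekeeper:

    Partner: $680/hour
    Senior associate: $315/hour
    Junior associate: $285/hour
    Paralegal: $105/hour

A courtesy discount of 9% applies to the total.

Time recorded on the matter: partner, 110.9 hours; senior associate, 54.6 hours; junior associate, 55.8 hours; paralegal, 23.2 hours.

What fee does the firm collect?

Partner: 110.9 × $680 = $75,412.00
Senior associate: 54.6 × $315 = $17,199.00
Junior associate: 55.8 × $285 = $15,903.00
Paralegal: 23.2 × $105 = $2,436.00
Subtotal: $110,950.00
Less 9% discount: −$9,985.50
Total: $110,950.00 − $9,985.50 = $100,964.50

$100,964.50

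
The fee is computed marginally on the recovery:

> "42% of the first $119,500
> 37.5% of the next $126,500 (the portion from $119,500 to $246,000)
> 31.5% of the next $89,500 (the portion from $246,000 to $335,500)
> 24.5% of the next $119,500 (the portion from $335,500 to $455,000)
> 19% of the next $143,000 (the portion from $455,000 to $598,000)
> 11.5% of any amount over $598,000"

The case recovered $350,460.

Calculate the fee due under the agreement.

First $119,500 at 42% = $50,190.00
Next $126,500 at 37.5% = $47,437.50
Next $89,500 at 31.5% = $28,192.50
Remaining $14,960 at 24.5% = $3,665.20
Fee: $50,190.00 + $47,437.50 + $28,192.50 + $3,665.20 = $129,485.20

$129,485.20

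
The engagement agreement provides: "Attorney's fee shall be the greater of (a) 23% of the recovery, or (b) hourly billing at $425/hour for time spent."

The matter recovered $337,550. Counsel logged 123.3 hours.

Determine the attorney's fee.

(a) 23% of $337,550 = $77,636.50
(b) 123.3 × $425 = $52,402.50
The greater is (a): $77,636.50.

$77,636.50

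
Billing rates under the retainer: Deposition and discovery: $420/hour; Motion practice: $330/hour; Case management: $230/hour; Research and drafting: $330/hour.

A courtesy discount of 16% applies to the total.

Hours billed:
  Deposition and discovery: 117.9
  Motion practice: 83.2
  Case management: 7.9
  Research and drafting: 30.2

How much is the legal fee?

$74,555.88

Deposition and discovery: 117.9 × $420 = $49,518.00
Motion practice: 83.2 × $330 = $27,456.00
Case management: 7.9 × $230 = $1,817.00
Research and drafting: 30.2 × $330 = $9,966.00
Subtotal: $88,757.00
Less 16% discount: −$14,201.12
Total: $88,757.00 − $14,201.12 = $74,555.88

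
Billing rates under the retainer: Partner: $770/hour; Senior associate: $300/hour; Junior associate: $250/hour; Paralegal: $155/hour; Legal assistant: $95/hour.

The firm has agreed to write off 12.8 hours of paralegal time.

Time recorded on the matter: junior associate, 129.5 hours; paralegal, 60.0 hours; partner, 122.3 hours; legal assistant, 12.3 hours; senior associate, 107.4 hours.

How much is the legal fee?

$167,250.50

Partner: 122.3 × $770 = $94,171.00
Senior associate: 107.4 × $300 = $32,220.00
Junior associate: 129.5 × $250 = $32,375.00
Paralegal: 60.0 × $155 = $9,300.00
Legal assistant: 12.3 × $95 = $1,168.50
Subtotal: $169,234.50
Write-off: 12.8 × $155 = $1,984.00
Total: $169,234.50 − $1,984.00 = $167,250.50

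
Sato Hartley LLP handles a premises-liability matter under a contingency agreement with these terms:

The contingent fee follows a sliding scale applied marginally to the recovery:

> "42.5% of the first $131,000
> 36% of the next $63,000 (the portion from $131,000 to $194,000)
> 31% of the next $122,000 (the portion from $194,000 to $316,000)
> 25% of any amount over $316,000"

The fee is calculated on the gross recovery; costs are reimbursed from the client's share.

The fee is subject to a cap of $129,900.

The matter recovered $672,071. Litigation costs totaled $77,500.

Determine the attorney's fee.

Fee base is the gross recovery, $672,071; costs are reimbursed separately.
First $131,000 at 42.5% = $55,675.00
Next $63,000 at 36% = $22,680.00
Next $122,000 at 31% = $37,820.00
Remaining $356,071 at 25% = $89,017.75
Fee: $55,675.00 + $22,680.00 + $37,820.00 + $89,017.75 = $205,192.75
$205,192.75 exceeds the $129,900 cap, so the fee is capped at $129,900.00.

$129,900.00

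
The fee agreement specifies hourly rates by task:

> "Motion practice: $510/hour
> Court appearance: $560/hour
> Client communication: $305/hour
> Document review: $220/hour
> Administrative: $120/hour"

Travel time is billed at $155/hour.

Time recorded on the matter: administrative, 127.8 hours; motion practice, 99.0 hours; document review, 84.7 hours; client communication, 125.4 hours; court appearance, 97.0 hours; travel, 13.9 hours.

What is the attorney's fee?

Motion practice: 99.0 × $510 = $50,490.00
Court appearance: 97.0 × $560 = $54,320.00
Client communication: 125.4 × $305 = $38,247.00
Document review: 84.7 × $220 = $18,634.00
Administrative: 127.8 × $120 = $15,336.00
Subtotal: $50,490.00 + $54,320.00 + $38,247.00 + $18,634.00 + $15,336.00 = $177,027.00
Travel: 13.9 × $155 = $2,154.50
Total: $177,027.00 + $2,154.50 = $179,181.50

$179,181.50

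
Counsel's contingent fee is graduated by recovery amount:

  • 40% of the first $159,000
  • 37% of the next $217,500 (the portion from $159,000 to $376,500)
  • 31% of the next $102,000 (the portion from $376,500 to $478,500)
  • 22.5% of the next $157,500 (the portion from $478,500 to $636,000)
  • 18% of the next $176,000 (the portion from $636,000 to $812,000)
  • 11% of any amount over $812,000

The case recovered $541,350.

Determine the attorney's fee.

$189,836.25

First $159,000 at 40% = $63,600.00
Next $217,500 at 37% = $80,475.00
Next $102,000 at 31% = $31,620.00
Remaining $62,850 at 22.5% = $14,141.25
Fee: $63,600.00 + $80,475.00 + $31,620.00 + $14,141.25 = $189,836.25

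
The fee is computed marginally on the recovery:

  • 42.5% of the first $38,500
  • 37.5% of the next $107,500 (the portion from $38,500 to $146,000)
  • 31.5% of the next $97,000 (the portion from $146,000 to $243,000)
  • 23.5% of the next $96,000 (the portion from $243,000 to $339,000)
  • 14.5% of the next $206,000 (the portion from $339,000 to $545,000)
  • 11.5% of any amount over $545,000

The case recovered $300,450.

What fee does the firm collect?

$100,730.75

First $38,500 at 42.5% = $16,362.50
Next $107,500 at 37.5% = $40,312.50
Next $97,000 at 31.5% = $30,555.00
Remaining $57,450 at 23.5% = $13,500.75
Fee: $16,362.50 + $40,312.50 + $30,555.00 + $13,500.75 = $100,730.75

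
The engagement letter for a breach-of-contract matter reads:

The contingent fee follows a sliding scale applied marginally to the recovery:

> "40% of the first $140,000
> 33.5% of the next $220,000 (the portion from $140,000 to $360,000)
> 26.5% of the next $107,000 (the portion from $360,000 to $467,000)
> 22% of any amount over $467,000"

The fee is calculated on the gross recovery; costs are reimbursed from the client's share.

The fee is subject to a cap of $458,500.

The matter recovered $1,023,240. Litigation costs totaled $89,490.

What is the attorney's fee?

Fee base is the gross recovery, $1,023,240; costs are reimbursed separately.
First $140,000 at 40% = $56,000.00
Next $220,000 at 33.5% = $73,700.00
Next $107,000 at 26.5% = $28,355.00
Remaining $556,240 at 22% = $122,372.80
Fee: $56,000.00 + $73,700.00 + $28,355.00 + $122,372.80 = $280,427.80
$280,427.80 is under the $458,500 cap.

$280,427.80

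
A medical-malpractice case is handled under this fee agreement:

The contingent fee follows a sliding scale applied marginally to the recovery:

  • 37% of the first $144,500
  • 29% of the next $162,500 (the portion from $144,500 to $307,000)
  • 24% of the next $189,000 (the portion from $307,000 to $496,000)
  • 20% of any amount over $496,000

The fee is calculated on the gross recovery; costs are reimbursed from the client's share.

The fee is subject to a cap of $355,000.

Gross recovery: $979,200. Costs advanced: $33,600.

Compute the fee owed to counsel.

Fee base is the gross recovery, $979,200; costs are reimbursed separately.
First $144,500 at 37% = $53,465.00
Next $162,500 at 29% = $47,125.00
Next $189,000 at 24% = $45,360.00
Remaining $483,200 at 20% = $96,640.00
Fee: $53,465.00 + $47,125.00 + $45,360.00 + $96,640.00 = $242,590.00
$242,590.00 is under the $355,000 cap.

$242,590.00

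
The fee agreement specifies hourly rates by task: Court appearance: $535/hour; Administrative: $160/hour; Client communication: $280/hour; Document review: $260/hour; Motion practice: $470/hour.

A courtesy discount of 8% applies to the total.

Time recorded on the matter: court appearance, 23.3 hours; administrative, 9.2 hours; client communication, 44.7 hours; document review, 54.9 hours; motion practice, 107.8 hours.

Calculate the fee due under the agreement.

$84,082.02

Court appearance: 23.3 × $535 = $12,465.50
Administrative: 9.2 × $160 = $1,472.00
Client communication: 44.7 × $280 = $12,516.00
Document review: 54.9 × $260 = $14,274.00
Motion practice: 107.8 × $470 = $50,666.00
Subtotal: $91,393.50
Less 8% discount: −$7,311.48
Total: $91,393.50 − $7,311.48 = $84,082.02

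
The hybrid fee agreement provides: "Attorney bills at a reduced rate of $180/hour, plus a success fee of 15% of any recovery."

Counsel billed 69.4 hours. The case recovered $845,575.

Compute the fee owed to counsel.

Hourly: 69.4 × $180 = $12,492.00
Success fee: 15% of $845,575 = $126,836.25
Total: $12,492.00 + $126,836.25 = $139,328.25

$139,328.25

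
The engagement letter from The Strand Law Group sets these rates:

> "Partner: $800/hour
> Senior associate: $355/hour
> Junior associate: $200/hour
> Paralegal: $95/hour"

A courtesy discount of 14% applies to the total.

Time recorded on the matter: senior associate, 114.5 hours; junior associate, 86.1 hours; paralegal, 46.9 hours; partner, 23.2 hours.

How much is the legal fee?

$69,559.38

Partner: 23.2 × $800 = $18,560.00
Senior associate: 114.5 × $355 = $40,647.50
Junior associate: 86.1 × $200 = $17,220.00
Paralegal: 46.9 × $95 = $4,455.50
Subtotal: $80,883.00
Less 14% discount: −$11,323.62
Total: $80,883.00 − $11,323.62 = $69,559.38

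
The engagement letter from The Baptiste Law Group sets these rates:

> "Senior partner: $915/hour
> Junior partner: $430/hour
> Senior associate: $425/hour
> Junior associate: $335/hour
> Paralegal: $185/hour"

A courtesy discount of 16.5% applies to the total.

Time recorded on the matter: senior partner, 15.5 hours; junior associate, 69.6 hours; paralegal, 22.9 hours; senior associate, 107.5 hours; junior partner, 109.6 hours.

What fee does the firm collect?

$112,349.67

Senior partner: 15.5 × $915 = $14,182.50
Junior partner: 109.6 × $430 = $47,128.00
Senior associate: 107.5 × $425 = $45,687.50
Junior associate: 69.6 × $335 = $23,316.00
Paralegal: 22.9 × $185 = $4,236.50
Subtotal: $134,550.50
Less 16.5% discount: −$22,200.83
Total: $134,550.50 − $22,200.83 = $112,349.67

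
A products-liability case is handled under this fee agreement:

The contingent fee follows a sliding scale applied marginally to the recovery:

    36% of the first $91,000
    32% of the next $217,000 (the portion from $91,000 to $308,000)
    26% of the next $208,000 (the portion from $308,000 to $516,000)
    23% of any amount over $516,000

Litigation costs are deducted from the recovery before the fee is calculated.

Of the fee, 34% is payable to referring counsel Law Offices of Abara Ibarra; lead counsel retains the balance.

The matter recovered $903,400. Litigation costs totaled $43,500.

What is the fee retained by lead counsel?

$155,348.82

Fee base (net of costs): $903,400 − $43,500 = $859,900
First $91,000 at 36% = $32,760.00
Next $217,000 at 32% = $69,440.00
Next $208,000 at 26% = $54,080.00
Remaining $343,900 at 23% = $79,097.00
Fee: $32,760.00 + $69,440.00 + $54,080.00 + $79,097.00 = $235,377.00
Referral share: 34% of $235,377.00 = $80,028.18; lead counsel retains $235,377.00 − $80,028.18 = $155,348.82.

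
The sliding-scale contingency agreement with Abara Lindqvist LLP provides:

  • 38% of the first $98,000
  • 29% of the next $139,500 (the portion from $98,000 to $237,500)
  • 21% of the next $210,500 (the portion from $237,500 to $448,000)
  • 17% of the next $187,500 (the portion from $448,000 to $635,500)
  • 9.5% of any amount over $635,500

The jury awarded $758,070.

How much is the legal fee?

$165,419.15

First $98,000 at 38% = $37,240.00
Next $139,500 at 29% = $40,455.00
Next $210,500 at 21% = $44,205.00
Next $187,500 at 17% = $31,875.00
Remaining $122,570 at 9.5% = $11,644.15
Fee: $37,240.00 + $40,455.00 + $44,205.00 + $31,875.00 + $11,644.15 = $165,419.15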